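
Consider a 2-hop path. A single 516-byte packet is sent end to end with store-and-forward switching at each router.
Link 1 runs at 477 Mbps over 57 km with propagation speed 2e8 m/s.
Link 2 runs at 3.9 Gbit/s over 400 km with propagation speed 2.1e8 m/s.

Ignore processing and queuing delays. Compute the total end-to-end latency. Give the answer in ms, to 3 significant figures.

L = 516 × 8 = 4128 bits.
Transmission delays (L/R per hop): 0.00865409, 0.00105846 ms; sum = 0.00971255 ms.
Propagation delays (d/s per hop): 0.285, 1.90476 ms; sum = 2.18976 ms.
End-to-end = 2.20 ms.

2.20 ms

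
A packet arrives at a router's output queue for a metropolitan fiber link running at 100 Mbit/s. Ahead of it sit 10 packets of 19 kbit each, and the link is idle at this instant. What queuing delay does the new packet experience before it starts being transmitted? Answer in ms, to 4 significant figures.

1.900 ms

Each queued packet: L/R = 19000/100000000 = 0.19 ms.
10 queued → 1.9 ms.
Queuing delay = 1.900 ms.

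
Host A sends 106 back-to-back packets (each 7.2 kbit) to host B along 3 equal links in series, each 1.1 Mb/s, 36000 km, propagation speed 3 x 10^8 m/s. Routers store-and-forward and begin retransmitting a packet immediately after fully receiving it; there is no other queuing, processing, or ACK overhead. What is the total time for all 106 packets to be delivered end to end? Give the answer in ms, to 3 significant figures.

1070 ms

Per-hop transmission t_tx = L/R = 7200/1100000 = 6.54545 ms.
Per-hop propagation t_prop = 36000000/300000000 = 120 ms.
Pipeline fill: first packet needs 3·t_tx to clear all hops; remaining 105 packets each add one t_tx.
Total = (3+106-1)·t_tx + 3·t_prop = 108·6.54545 + 3·120 = 1070 ms.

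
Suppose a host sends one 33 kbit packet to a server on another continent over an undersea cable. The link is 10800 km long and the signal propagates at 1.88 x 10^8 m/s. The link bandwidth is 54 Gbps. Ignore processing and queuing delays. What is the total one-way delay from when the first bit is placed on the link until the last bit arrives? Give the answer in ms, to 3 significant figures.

L = 33000 bits.
Transmission delay = L/R = 33000 / 54000000000 = 0.000611111 ms.
Propagation delay = d/s = 10800000 m / 188000000 m/s = 57.4468 ms.
Total = 57.4 ms.

57.4 ms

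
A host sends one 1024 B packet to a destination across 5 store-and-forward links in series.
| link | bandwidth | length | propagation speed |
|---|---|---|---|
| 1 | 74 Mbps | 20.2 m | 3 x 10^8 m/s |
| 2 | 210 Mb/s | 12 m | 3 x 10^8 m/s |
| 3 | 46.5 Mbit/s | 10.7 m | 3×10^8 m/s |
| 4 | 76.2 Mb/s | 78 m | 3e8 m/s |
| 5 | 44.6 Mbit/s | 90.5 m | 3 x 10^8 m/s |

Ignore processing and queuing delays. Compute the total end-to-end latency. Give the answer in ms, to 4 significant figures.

0.6178 ms

L = 1024 × 8 = 8192 bits.
Transmission delays (L/R per hop): 0.110703, 0.0390095, 0.176172, 0.107507, 0.183677 ms; sum = 0.617068 ms.
Propagation delays (d/s per hop): 6.73333e-05, 4e-05, 3.56667e-05, 0.00026, 0.000301667 ms; sum = 0.000704667 ms.
End-to-end = 0.6178 ms.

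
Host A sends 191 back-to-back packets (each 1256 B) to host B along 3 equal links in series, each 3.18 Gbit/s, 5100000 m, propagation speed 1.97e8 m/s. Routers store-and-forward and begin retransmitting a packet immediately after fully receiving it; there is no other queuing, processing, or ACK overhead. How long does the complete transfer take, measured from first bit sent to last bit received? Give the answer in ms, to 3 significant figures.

Per-hop transmission t_tx = L/R = 10048/3180000000 = 0.00315975 ms.
Per-hop propagation t_prop = 5100000/197000000 = 25.8883 ms.
Pipeline fill: first packet needs 3·t_tx to clear all hops; remaining 190 packets each add one t_tx.
Total = (3+191-1)·t_tx + 3·t_prop = 193·0.00315975 + 3·25.8883 = 78.3 ms.

78.3 ms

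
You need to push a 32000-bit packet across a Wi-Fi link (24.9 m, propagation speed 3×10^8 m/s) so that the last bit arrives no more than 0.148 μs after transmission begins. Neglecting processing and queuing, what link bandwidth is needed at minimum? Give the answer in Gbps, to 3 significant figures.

Propagation delay = 24.9 / 300000000 = 0.083 μs.
Transmission budget = 0.148 − 0.083 = 0.065 μs.
R ≥ L / t_tx = 32000 bits / 6.5e-08 s = 492 Gbps.

492 Gbps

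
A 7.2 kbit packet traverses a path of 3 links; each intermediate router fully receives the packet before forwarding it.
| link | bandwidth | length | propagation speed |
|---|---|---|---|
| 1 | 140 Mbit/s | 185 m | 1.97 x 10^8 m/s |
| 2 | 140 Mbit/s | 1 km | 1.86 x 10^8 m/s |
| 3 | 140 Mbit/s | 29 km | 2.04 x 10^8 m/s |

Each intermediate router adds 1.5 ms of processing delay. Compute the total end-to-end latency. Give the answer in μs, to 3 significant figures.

L = 7200 bits.
Transmission delay per hop = L/R = 7200/140000000 = 51.4286 μs; 3 hops → 154.286 μs.
Propagation delays (d/s per hop): 0.939086, 5.37634, 142.157 μs; sum = 148.472 μs.
Processing at 2 router(s): 2 × 1.5 ms = 3000 μs.
End-to-end = 3300 μs.

3300 μs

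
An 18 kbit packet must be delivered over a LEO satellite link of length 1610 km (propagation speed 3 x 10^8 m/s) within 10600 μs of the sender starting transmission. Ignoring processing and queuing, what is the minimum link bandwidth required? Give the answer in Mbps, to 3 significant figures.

Propagation delay = 1610000 / 300000000 = 5366.67 μs.
Transmission budget = 10600 − 5366.67 = 5233.33 μs.
R ≥ L / t_tx = 18000 bits / 0.00523333 s = 3.44 Mbps.

3.44 Mbps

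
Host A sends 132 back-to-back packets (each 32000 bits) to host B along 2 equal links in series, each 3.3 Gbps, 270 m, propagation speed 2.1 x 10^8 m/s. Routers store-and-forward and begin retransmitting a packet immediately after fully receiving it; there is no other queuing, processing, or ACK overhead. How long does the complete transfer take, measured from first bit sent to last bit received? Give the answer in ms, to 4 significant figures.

1.292 ms

Per-hop transmission t_tx = L/R = 32000/3300000000 = 0.00969697 ms.
Per-hop propagation t_prop = 270/210000000 = 0.00128571 ms.
Pipeline fill: first packet needs 2·t_tx to clear all hops; remaining 131 packets each add one t_tx.
Total = (2+132-1)·t_tx + 2·t_prop = 133·0.00969697 + 2·0.00128571 = 1.292 ms.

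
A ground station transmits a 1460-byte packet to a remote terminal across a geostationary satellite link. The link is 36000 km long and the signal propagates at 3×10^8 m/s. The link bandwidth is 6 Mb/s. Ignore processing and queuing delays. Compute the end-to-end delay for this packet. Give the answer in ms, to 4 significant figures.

121.9 ms

L = 1460 × 8 = 11680 bits.
Transmission delay = L/R = 11680 / 6000000 = 1.94667 ms.
Propagation delay = d/s = 36000000 m / 300000000 m/s = 120 ms.
Total = 121.9 ms.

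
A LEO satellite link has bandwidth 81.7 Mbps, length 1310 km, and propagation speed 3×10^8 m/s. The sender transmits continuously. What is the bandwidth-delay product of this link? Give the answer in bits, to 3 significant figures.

357000 bits

Propagation delay = 1310000 / 300000000 = 0.00436667 s.
BDP = R × t_prop = 81700000 × 0.00436667 = 356757 bits.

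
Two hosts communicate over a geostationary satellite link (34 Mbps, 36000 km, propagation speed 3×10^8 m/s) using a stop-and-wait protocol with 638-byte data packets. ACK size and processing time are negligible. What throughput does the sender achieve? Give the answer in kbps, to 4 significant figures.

t_tx = L/R = 5104/34000000 = 0.000150118 s.
t_prop = 36000000/300000000 = 0.12 s; RTT = 0.24 s.
Cycle = t_tx + RTT = 0.24015 s.
Throughput = L / cycle = 5104 / 0.24015 = 21.25 kbps.

21.25 kbps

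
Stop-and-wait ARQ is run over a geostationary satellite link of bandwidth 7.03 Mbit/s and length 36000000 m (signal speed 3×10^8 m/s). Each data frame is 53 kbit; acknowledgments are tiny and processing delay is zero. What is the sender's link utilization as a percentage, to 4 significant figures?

3.046 %

t_tx = L/R = 53000/7030000 = 0.00753912 s.
t_prop = 36000000/300000000 = 0.12 s; RTT = 0.24 s.
Cycle = t_tx + RTT = 0.247539 s.
Utilization = t_tx / cycle = 0.00753912/0.247539 = 3.046 %.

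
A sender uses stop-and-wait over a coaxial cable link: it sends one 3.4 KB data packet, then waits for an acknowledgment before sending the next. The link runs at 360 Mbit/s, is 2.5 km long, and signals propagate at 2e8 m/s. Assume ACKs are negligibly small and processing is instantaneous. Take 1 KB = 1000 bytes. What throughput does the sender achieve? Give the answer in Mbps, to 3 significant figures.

270 Mbps

t_tx = L/R = 27200/360000000 = 7.55556e-05 s.
t_prop = 2500/200000000 = 1.25e-05 s; RTT = 2.5e-05 s.
Cycle = t_tx + RTT = 0.000100556 s.
Throughput = L / cycle = 27200 / 0.000100556 = 270 Mbps.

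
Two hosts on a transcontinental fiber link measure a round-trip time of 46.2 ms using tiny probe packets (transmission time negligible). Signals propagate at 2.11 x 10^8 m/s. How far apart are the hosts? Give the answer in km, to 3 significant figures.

One-way propagation = RTT/2 = 23.1 ms.
d = s × t = 211000000 × 0.0231 = 4870 km.

4870 km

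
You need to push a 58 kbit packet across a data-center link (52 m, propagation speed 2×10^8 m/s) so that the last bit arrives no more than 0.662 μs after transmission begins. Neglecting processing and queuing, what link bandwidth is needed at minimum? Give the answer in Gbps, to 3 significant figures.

144 Gbps

Propagation delay = 52 / 200000000 = 0.26 μs.
Transmission budget = 0.662 − 0.26 = 0.402 μs.
R ≥ L / t_tx = 58000 bits / 4.02e-07 s = 144 Gbps.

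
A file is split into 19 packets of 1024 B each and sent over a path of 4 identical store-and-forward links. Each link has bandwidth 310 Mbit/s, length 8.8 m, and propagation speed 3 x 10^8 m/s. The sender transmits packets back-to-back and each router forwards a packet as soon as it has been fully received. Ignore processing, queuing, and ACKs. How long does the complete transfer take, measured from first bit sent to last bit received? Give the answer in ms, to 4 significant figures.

0.5815 ms

Per-hop transmission t_tx = L/R = 8192/310000000 = 0.0264258 ms.
Per-hop propagation t_prop = 8.8/300000000 = 2.93333e-05 ms.
Pipeline fill: first packet needs 4·t_tx to clear all hops; remaining 18 packets each add one t_tx.
Total = (4+19-1)·t_tx + 4·t_prop = 22·0.0264258 + 4·2.93333e-05 = 0.5815 ms.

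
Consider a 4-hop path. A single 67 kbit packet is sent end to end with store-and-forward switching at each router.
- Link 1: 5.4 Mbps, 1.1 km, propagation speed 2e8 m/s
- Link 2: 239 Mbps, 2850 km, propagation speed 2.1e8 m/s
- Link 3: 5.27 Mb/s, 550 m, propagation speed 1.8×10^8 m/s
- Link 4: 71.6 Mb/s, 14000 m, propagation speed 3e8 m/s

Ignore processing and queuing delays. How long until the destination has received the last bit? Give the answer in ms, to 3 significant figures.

L = 67000 bits.
Transmission delays (L/R per hop): 12.4074, 0.280335, 12.7135, 0.935754 ms; sum = 26.337 ms.
Propagation delays (d/s per hop): 0.0055, 13.5714, 0.00305556, 0.0466667 ms; sum = 13.6267 ms.
End-to-end = 40.0 ms.

40.0 ms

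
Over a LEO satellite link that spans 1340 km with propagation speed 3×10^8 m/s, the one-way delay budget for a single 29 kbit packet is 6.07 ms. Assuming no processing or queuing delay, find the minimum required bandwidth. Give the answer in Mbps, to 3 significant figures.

Propagation delay = 1340000 / 300000000 = 4.46667 ms.
Transmission budget = 6.07 − 4.46667 = 1.60333 ms.
R ≥ L / t_tx = 29000 bits / 0.00160333 s = 18.1 Mbps.

18.1 Mbps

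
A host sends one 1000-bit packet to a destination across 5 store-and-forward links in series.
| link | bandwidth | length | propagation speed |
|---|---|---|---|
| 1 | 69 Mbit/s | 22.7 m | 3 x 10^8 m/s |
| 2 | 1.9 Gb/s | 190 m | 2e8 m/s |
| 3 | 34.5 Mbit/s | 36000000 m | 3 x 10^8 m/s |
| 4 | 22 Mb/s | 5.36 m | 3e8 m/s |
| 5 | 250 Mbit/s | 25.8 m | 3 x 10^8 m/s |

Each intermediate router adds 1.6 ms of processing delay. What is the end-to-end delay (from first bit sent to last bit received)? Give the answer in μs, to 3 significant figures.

Transmission delays (L/R per hop): 14.4928, 0.526316, 28.9855, 45.4545, 4 μs; sum = 93.4591 μs.
Propagation delays (d/s per hop): 0.0756667, 0.95, 120000, 0.0178667, 0.086 μs; sum = 120001 μs.
Processing at 4 router(s): 4 × 1.6 ms = 6400 μs.
End-to-end = 126000 μs.

126000 μs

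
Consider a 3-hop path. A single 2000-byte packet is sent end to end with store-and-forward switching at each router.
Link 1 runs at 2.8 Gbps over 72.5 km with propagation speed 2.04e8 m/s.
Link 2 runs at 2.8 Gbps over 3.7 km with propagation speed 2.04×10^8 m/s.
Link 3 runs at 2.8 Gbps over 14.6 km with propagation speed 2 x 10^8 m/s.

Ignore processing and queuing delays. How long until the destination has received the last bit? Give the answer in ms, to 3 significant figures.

L = 2000 × 8 = 16000 bits.
Transmission delay per hop = L/R = 16000/2800000000 = 0.00571429 ms; 3 hops → 0.0171429 ms.
Propagation delays (d/s per hop): 0.355392, 0.0181373, 0.073 ms; sum = 0.446529 ms.
End-to-end = 0.464 ms.

0.464 ms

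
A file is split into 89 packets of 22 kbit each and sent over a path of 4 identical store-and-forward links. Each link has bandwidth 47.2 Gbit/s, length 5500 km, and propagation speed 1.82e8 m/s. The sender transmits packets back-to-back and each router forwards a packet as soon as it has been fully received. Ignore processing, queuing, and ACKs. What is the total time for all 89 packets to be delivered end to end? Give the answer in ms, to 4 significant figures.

Per-hop transmission t_tx = L/R = 22000/47200000000 = 0.000466102 ms.
Per-hop propagation t_prop = 5500000/182000000 = 30.2198 ms.
Pipeline fill: first packet needs 4·t_tx to clear all hops; remaining 88 packets each add one t_tx.
Total = (4+89-1)·t_tx + 4·t_prop = 92·0.000466102 + 4·30.2198 = 120.9 ms.

120.9 ms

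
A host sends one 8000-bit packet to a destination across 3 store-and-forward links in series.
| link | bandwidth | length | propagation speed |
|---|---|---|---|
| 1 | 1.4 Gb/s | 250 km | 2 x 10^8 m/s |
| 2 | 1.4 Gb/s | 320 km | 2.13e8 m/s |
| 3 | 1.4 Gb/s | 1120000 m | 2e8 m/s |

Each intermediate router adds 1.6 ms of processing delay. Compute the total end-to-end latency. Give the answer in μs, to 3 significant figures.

11600 μs

Transmission delay per hop = L/R = 8000/1400000000 = 5.71429 μs; 3 hops → 17.1429 μs.
Propagation delays (d/s per hop): 1250, 1502.35, 5600 μs; sum = 8352.35 μs.
Processing at 2 router(s): 2 × 1.6 ms = 3200 μs.
End-to-end = 11600 μs.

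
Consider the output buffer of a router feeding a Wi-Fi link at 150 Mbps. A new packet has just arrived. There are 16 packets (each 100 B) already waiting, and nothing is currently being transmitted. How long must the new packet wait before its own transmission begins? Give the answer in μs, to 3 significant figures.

85.3 μs

Each queued packet: L/R = 800/150000000 = 5.33333 μs.
16 queued → 85.3333 μs.
Queuing delay = 85.3 μs.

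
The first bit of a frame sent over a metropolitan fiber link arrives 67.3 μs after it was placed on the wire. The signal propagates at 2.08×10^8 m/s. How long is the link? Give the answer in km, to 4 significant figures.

14.00 km

d = s × t_prop = 208000000 × 6.73e-05 = 14.00 km.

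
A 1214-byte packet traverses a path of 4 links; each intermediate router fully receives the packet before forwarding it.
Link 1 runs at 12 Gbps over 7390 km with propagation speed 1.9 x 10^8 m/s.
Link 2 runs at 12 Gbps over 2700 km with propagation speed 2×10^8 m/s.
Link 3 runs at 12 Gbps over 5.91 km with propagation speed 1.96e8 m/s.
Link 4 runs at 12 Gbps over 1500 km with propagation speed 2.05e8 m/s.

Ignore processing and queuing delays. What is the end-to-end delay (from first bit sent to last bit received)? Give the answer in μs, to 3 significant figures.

L = 1214 × 8 = 9712 bits.
Transmission delay per hop = L/R = 9712/12000000000 = 0.809333 μs; 4 hops → 3.23733 μs.
Propagation delays (d/s per hop): 38894.7, 13500, 30.1531, 7317.07 μs; sum = 59742 μs.
End-to-end = 59700 μs.

59700 μs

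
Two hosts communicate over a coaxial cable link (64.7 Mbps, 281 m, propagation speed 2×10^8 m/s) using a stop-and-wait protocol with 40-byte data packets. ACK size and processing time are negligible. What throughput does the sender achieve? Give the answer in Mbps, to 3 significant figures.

t_tx = L/R = 320/64700000 = 4.9459e-06 s.
t_prop = 281/200000000 = 1.405e-06 s; RTT = 2.81e-06 s.
Cycle = t_tx + RTT = 7.7559e-06 s.
Throughput = L / cycle = 320 / 7.7559e-06 = 41.3 Mbps.

41.3 Mbps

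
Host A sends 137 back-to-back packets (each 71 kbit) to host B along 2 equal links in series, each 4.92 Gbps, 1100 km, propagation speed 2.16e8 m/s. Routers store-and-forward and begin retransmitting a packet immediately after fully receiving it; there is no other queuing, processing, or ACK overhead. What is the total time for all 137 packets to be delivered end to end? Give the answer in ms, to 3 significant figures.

Per-hop transmission t_tx = L/R = 71000/4920000000 = 0.0144309 ms.
Per-hop propagation t_prop = 1100000/216000000 = 5.09259 ms.
Pipeline fill: first packet needs 2·t_tx to clear all hops; remaining 136 packets each add one t_tx.
Total = (2+137-1)·t_tx + 2·t_prop = 138·0.0144309 + 2·5.09259 = 12.2 ms.

12.2 ms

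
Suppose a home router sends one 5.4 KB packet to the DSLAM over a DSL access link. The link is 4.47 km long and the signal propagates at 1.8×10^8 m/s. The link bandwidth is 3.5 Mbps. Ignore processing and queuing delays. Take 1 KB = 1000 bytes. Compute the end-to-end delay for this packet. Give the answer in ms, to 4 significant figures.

L = 43200 bits.
Transmission delay = L/R = 43200 / 3500000 = 12.3429 ms.
Propagation delay = d/s = 4470 m / 180000000 m/s = 0.0248333 ms.
Total = 12.37 ms.

12.37 ms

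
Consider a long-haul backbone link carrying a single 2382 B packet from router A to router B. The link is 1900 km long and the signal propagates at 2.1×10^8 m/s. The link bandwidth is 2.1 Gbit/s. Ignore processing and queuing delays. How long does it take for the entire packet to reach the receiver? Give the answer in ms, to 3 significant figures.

L = 2382 × 8 = 19056 bits.
Transmission delay = L/R = 19056 / 2100000000 = 0.00907429 ms.
Propagation delay = d/s = 1900000 m / 210000000 m/s = 9.04762 ms.
Total = 9.06 ms.

9.06 ms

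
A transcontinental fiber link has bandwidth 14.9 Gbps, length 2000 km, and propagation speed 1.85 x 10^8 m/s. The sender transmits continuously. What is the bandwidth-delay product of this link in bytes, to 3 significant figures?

Propagation delay = 2000000 / 185000000 = 0.0108108 s.
BDP = R × t_prop = 14900000000 × 0.0108108 = 161081000 bits.
In bytes: 161081000/8 = 20100000 bytes.

20100000 bytes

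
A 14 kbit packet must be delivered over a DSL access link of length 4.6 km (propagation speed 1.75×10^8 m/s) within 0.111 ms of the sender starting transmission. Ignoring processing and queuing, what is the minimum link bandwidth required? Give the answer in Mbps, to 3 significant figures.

Propagation delay = 4600 / 175000000 = 0.0262857 ms.
Transmission budget = 0.111 − 0.0262857 = 0.0847143 ms.
R ≥ L / t_tx = 14000 bits / 8.47143e-05 s = 165 Mbps.

165 Mbps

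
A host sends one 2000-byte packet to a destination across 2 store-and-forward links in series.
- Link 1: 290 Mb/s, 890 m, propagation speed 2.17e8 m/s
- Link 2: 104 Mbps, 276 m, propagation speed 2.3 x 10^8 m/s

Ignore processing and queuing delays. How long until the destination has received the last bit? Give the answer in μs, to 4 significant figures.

214.3 μs

L = 2000 × 8 = 16000 bits.
Transmission delays (L/R per hop): 55.1724, 153.846 μs; sum = 209.019 μs.
Propagation delays (d/s per hop): 4.10138, 1.2 μs; sum = 5.30138 μs.
End-to-end = 214.3 μs.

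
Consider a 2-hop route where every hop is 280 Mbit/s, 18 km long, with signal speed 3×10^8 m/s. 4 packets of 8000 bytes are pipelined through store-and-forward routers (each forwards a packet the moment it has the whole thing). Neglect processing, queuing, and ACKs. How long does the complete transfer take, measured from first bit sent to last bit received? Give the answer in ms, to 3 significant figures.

Per-hop transmission t_tx = L/R = 64000/280000000 = 0.228571 ms.
Per-hop propagation t_prop = 18000/300000000 = 0.06 ms.
Pipeline fill: first packet needs 2·t_tx to clear all hops; remaining 3 packets each add one t_tx.
Total = (2+4-1)·t_tx + 2·t_prop = 5·0.228571 + 2·0.06 = 1.26 ms.

1.26 ms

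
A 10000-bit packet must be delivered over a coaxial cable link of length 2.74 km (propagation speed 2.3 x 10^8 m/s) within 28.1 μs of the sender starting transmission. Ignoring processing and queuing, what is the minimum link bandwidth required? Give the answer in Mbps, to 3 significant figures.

Propagation delay = 2740 / 2.3e+08 = 11.913 μs.
Transmission budget = 28.1 − 11.913 = 16.187 μs.
R ≥ L / t_tx = 10000 bits / 1.6187e-05 s = 618 Mbps.

618 Mbps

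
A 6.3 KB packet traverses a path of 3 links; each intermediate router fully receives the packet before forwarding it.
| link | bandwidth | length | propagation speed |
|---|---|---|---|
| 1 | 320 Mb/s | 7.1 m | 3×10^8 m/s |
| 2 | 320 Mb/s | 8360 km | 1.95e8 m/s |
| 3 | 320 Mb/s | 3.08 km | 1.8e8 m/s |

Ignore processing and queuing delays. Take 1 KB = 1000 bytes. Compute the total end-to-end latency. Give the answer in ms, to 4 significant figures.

43.36 ms

L = 50400 bits.
Transmission delay per hop = L/R = 50400/320000000 = 0.1575 ms; 3 hops → 0.4725 ms.
Propagation delays (d/s per hop): 2.36667e-05, 42.8718, 0.0171111 ms; sum = 42.8889 ms.
End-to-end = 43.36 ms.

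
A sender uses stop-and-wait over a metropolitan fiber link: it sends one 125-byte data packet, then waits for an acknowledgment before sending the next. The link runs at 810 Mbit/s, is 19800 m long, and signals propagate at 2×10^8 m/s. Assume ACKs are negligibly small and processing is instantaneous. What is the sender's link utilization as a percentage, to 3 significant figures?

0.620 %

t_tx = L/R = 1000/810000000 = 1.23457e-06 s.
t_prop = 19800/200000000 = 9.9e-05 s; RTT = 0.000198 s.
Cycle = t_tx + RTT = 0.000199235 s.
Utilization = t_tx / cycle = 1.23457e-06/0.000199235 = 0.620 %.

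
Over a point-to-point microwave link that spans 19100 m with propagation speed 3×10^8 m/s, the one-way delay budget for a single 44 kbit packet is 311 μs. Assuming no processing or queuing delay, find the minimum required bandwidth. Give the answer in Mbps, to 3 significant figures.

178 Mbps

Propagation delay = 19100 / 300000000 = 63.6667 μs.
Transmission budget = 311 − 63.6667 = 247.333 μs.
R ≥ L / t_tx = 44000 bits / 0.000247333 s = 178 Mbps.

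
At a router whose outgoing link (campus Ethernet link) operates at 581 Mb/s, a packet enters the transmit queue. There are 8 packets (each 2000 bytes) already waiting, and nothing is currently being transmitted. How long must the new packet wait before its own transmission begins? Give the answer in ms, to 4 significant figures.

0.2203 ms

Each queued packet: L/R = 16000/581000000 = 0.0275387 ms.
8 queued → 0.22031 ms.
Queuing delay = 0.2203 ms.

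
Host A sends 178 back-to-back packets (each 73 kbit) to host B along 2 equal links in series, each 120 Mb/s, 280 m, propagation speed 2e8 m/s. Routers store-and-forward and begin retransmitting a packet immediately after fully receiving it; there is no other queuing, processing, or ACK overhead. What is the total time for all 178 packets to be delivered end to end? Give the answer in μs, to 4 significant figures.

Per-hop transmission t_tx = L/R = 73000/120000000 = 608.333 μs.
Per-hop propagation t_prop = 280/200000000 = 1.4 μs.
Pipeline fill: first packet needs 2·t_tx to clear all hops; remaining 177 packets each add one t_tx.
Total = (2+178-1)·t_tx + 2·t_prop = 179·608.333 + 2·1.4 = 108900 μs.

108900 μs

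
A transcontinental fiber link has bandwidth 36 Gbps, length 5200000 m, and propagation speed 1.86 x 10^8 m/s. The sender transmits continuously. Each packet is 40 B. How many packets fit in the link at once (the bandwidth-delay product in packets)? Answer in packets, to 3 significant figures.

Propagation delay = 5200000 / 186000000 = 0.027957 s.
BDP = R × t_prop = 36000000000 × 0.027957 = 1006450000 bits.
In packets of 320 bits: 3150000 packets.

3150000 packets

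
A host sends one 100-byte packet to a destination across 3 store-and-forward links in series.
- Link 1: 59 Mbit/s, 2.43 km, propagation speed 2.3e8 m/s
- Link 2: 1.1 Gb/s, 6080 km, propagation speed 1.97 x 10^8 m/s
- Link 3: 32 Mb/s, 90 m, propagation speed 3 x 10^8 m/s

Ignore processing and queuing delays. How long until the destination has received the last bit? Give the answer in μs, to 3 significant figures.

30900 μs

L = 100 × 8 = 800 bits.
Transmission delays (L/R per hop): 13.5593, 0.727273, 25 μs; sum = 39.2866 μs.
Propagation delays (d/s per hop): 10.5652, 30862.9, 0.3 μs; sum = 30873.8 μs.
End-to-end = 30900 μs.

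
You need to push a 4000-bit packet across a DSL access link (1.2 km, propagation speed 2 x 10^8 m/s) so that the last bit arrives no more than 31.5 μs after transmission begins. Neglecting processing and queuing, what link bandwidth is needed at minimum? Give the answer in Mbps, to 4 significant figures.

156.9 Mbps

Propagation delay = 1200 / 200000000 = 6 μs.
Transmission budget = 31.5 − 6 = 25.5 μs.
R ≥ L / t_tx = 4000 bits / 2.55e-05 s = 156.9 Mbps.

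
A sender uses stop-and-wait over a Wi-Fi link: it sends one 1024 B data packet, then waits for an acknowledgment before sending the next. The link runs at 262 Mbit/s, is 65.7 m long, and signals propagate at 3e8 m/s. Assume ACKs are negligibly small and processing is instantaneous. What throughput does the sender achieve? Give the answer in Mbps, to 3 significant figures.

258 Mbps

t_tx = L/R = 8192/262000000 = 3.12672e-05 s.
t_prop = 65.7/300000000 = 2.19e-07 s; RTT = 4.38e-07 s.
Cycle = t_tx + RTT = 3.17052e-05 s.
Throughput = L / cycle = 8192 / 3.17052e-05 = 258 Mbps.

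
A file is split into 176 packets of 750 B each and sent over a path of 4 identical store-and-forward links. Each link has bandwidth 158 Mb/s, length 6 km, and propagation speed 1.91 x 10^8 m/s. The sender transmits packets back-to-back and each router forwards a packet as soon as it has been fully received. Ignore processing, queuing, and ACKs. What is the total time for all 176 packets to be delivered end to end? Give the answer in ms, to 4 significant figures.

6.923 ms

Per-hop transmission t_tx = L/R = 6000/158000000 = 0.0379747 ms.
Per-hop propagation t_prop = 6000/191000000 = 0.0314136 ms.
Pipeline fill: first packet needs 4·t_tx to clear all hops; remaining 175 packets each add one t_tx.
Total = (4+176-1)·t_tx + 4·t_prop = 179·0.0379747 + 4·0.0314136 = 6.923 ms.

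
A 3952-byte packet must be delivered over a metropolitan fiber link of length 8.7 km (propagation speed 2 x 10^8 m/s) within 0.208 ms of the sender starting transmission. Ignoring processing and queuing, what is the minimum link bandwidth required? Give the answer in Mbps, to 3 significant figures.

192 Mbps

L = 31616 bits.
Propagation delay = 8700 / 200000000 = 0.0435 ms.
Transmission budget = 0.208 − 0.0435 = 0.1645 ms.
R ≥ L / t_tx = 31616 bits / 0.0001645 s = 192 Mbps.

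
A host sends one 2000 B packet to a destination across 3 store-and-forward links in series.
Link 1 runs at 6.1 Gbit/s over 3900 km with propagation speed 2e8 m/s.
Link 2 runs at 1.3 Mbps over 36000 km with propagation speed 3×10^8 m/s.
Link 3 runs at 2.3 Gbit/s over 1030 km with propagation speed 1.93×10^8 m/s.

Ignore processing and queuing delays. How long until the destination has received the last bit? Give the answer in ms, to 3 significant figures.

L = 2000 × 8 = 16000 bits.
Transmission delays (L/R per hop): 0.00262295, 12.3077, 0.00695652 ms; sum = 12.3173 ms.
Propagation delays (d/s per hop): 19.5, 120, 5.33679 ms; sum = 144.837 ms.
End-to-end = 157 ms.

157 ms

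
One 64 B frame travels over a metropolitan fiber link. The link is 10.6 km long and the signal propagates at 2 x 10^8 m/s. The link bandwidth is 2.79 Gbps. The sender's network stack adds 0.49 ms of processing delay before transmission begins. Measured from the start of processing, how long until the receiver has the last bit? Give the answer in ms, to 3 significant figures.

L = 64 × 8 = 512 bits.
Transmission delay = L/R = 512 / 2790000000 = 0.000183513 ms.
Propagation delay = d/s = 10600 m / 200000000 m/s = 0.053 ms.
Plus processing delay 0.49 ms = 0.49 ms.
Total = 0.543 ms.

0.543 ms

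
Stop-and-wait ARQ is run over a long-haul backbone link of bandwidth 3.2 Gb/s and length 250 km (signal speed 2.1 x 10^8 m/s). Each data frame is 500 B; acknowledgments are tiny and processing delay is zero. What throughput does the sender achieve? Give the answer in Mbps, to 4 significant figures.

t_tx = L/R = 4000/3200000000 = 1.25e-06 s.
t_prop = 250000/210000000 = 0.00119048 s; RTT = 0.00238095 s.
Cycle = t_tx + RTT = 0.0023822 s.
Throughput = L / cycle = 4000 / 0.0023822 = 1.679 Mbps.

1.679 Mbps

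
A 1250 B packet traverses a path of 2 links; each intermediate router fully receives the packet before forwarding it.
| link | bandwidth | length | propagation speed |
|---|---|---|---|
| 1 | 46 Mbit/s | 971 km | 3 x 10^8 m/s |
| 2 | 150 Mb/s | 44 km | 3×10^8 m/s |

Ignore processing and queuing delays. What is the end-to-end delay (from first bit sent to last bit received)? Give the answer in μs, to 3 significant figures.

L = 1250 × 8 = 10000 bits.
Transmission delays (L/R per hop): 217.391, 66.6667 μs; sum = 284.058 μs.
Propagation delays (d/s per hop): 3236.67, 146.667 μs; sum = 3383.33 μs.
End-to-end = 3670 μs.

3670 μs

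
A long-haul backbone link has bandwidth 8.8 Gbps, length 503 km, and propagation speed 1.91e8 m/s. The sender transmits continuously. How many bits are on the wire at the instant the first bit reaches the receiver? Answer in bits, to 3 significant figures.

Propagation delay = 503000 / 191000000 = 0.00263351 s.
BDP = R × t_prop = 8800000000 × 0.00263351 = 23174900 bits.

23200000 bits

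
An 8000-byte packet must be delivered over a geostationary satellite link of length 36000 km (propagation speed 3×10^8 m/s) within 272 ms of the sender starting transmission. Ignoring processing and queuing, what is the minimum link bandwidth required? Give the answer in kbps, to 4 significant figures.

421.1 kbps

L = 64000 bits.
Propagation delay = 36000000 / 300000000 = 120 ms.
Transmission budget = 272 − 120 = 152 ms.
R ≥ L / t_tx = 64000 bits / 0.152 s = 421.1 kbps.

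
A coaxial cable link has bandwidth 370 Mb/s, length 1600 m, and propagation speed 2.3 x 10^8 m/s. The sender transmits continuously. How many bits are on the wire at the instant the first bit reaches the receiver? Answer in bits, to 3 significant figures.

2570 bits

Propagation delay = 1600 / 2.3e+08 = 6.95652e-06 s.
BDP = R × t_prop = 370000000 × 6.95652e-06 = 2573.91 bits.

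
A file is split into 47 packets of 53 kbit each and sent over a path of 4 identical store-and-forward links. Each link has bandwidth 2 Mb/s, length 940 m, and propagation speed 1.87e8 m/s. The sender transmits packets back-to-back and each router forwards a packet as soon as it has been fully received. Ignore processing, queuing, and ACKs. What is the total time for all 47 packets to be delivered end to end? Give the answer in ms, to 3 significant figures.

1330 ms

Per-hop transmission t_tx = L/R = 53000/2000000 = 26.5 ms.
Per-hop propagation t_prop = 940/187000000 = 0.00502674 ms.
Pipeline fill: first packet needs 4·t_tx to clear all hops; remaining 46 packets each add one t_tx.
Total = (4+47-1)·t_tx + 4·t_prop = 50·26.5 + 4·0.00502674 = 1330 ms.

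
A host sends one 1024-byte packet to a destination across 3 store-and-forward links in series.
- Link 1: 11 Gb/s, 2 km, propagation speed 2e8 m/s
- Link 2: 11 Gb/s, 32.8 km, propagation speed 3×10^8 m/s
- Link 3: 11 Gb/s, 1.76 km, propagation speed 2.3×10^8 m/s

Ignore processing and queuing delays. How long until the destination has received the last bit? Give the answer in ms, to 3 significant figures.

L = 1024 × 8 = 8192 bits.
Transmission delay per hop = L/R = 8192/11000000000 = 0.000744727 ms; 3 hops → 0.00223418 ms.
Propagation delays (d/s per hop): 0.01, 0.109333, 0.00765217 ms; sum = 0.126986 ms.
End-to-end = 0.129 ms.

0.129 ms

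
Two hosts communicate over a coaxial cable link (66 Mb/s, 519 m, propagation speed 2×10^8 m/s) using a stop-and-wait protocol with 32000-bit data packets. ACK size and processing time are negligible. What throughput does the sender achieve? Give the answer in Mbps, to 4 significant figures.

65.30 Mbps

t_tx = L/R = 32000/66000000 = 0.000484848 s.
t_prop = 519/200000000 = 2.595e-06 s; RTT = 5.19e-06 s.
Cycle = t_tx + RTT = 0.000490038 s.
Throughput = L / cycle = 32000 / 0.000490038 = 65.30 Mbps.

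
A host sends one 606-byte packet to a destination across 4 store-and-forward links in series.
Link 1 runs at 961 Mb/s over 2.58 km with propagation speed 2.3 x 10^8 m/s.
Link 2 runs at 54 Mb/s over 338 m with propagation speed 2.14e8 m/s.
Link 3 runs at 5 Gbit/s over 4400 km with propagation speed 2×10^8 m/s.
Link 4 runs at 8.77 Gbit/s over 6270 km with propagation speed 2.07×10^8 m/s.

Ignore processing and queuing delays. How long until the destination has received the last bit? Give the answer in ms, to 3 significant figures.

52.4 ms

L = 606 × 8 = 4848 bits.
Transmission delays (L/R per hop): 0.00504475, 0.0897778, 0.0009696, 0.000552794 ms; sum = 0.0963449 ms.
Propagation delays (d/s per hop): 0.0112174, 0.00157944, 22, 30.2899 ms; sum = 52.3027 ms.
End-to-end = 52.4 ms.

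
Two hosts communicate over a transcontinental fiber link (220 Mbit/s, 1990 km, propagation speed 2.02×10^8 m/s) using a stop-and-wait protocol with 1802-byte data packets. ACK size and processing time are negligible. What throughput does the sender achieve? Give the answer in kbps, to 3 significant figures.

729 kbps

t_tx = L/R = 14416/220000000 = 6.55273e-05 s.
t_prop = 1990000/202000000 = 0.00985149 s; RTT = 0.019703 s.
Cycle = t_tx + RTT = 0.0197685 s.
Throughput = L / cycle = 14416 / 0.0197685 = 729 kbps.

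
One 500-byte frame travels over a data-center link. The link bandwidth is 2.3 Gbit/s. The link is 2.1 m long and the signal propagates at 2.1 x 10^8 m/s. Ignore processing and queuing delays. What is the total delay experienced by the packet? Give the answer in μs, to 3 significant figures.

1.75 μs

L = 500 × 8 = 4000 bits.
Transmission delay = L/R = 4000 / 2300000000 = 1.73913 μs.
Propagation delay = d/s = 2.1 m / 210000000 m/s = 0.01 μs.
Total = 1.75 μs.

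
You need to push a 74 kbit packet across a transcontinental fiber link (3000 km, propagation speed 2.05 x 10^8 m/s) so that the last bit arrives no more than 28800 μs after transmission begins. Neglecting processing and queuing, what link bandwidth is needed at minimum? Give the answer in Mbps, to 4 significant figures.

5.224 Mbps

Propagation delay = 3000000 / 2.05e+08 = 14634.1 μs.
Transmission budget = 28800 − 14634.1 = 14165.9 μs.
R ≥ L / t_tx = 74000 bits / 0.0141659 s = 5.224 Mbps.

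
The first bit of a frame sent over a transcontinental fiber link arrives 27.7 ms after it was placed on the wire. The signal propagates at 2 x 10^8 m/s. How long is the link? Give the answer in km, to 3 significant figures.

5540 km

d = s × t_prop = 200000000 × 0.0277 = 5540 km.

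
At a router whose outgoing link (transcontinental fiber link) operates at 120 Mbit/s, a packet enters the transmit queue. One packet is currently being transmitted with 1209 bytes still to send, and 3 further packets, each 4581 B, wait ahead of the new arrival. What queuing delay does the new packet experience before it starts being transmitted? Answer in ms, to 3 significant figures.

0.997 ms

Each queued packet: L/R = 36648/120000000 = 0.3054 ms.
3 queued → 0.9162 ms.
Plus remaining 9672 bits of current packet: 0.0806 ms.
Queuing delay = 0.997 ms.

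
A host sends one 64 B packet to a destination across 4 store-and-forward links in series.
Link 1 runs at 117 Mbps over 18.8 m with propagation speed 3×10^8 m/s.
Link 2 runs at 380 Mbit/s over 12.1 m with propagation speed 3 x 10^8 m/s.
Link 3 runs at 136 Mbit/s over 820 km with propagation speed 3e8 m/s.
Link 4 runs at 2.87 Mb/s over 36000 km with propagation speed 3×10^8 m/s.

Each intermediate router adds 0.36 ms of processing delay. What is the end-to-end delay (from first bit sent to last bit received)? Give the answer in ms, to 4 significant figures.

L = 64 × 8 = 512 bits.
Transmission delays (L/R per hop): 0.00437607, 0.00134737, 0.00376471, 0.178397 ms; sum = 0.187885 ms.
Propagation delays (d/s per hop): 6.26667e-05, 4.03333e-05, 2.73333, 120 ms; sum = 122.733 ms.
Processing at 3 router(s): 3 × 0.36 ms = 1.08 ms.
End-to-end = 124.0 ms.

124.0 ms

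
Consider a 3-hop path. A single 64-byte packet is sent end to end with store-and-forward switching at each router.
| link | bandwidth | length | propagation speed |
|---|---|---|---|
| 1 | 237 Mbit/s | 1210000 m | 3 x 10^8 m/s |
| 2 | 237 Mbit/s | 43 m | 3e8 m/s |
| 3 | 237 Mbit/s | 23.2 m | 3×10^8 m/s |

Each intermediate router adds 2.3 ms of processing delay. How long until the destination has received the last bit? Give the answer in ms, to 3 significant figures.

8.64 ms

L = 64 × 8 = 512 bits.
Transmission delay per hop = L/R = 512/237000000 = 0.00216034 ms; 3 hops → 0.00648101 ms.
Propagation delays (d/s per hop): 4.03333, 0.000143333, 7.73333e-05 ms; sum = 4.03355 ms.
Processing at 2 router(s): 2 × 2.3 ms = 4.6 ms.
End-to-end = 8.64 ms.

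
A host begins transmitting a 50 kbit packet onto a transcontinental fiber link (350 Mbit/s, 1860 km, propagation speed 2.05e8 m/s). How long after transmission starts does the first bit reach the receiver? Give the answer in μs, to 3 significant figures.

9070 μs

First bit experiences only propagation delay: d/s = 1860000/2.05e+08 = 9070 μs.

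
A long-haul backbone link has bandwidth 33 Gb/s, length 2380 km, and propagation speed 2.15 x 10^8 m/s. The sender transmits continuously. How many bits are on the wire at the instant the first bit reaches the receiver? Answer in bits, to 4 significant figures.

365300000 bits

Propagation delay = 2380000 / 215000000 = 0.0110698 s.
BDP = R × t_prop = 33000000000 × 0.0110698 = 365302000 bits.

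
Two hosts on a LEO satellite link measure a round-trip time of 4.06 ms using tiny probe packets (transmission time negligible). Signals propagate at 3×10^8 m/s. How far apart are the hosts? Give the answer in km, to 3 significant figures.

609 km

One-way propagation = RTT/2 = 2.03 ms.
d = s × t = 300000000 × 0.00203 = 609 km.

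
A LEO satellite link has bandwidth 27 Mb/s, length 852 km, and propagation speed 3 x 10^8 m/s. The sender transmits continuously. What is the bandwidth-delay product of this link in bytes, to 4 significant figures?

Propagation delay = 852000 / 300000000 = 0.00284 s.
BDP = R × t_prop = 27000000 × 0.00284 = 76680 bits.
In bytes: 76680/8 = 9585 bytes.

9585 bytes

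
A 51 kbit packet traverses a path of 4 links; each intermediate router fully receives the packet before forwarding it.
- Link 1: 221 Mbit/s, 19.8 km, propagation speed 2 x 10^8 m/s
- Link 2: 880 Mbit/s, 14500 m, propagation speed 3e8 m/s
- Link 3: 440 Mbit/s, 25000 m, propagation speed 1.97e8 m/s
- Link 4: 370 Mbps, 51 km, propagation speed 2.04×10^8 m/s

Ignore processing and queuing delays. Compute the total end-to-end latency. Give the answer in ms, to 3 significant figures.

1.07 ms

L = 51000 bits.
Transmission delays (L/R per hop): 0.230769, 0.0579545, 0.115909, 0.137838 ms; sum = 0.542471 ms.
Propagation delays (d/s per hop): 0.099, 0.0483333, 0.126904, 0.25 ms; sum = 0.524237 ms.
End-to-end = 1.07 ms.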